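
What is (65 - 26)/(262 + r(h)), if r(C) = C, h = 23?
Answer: 13/95 ≈ 0.13684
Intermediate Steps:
(65 - 26)/(262 + r(h)) = (65 - 26)/(262 + 23) = 39/285 = 39*(1/285) = 13/95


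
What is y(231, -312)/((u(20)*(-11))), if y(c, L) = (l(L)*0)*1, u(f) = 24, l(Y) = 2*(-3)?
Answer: 0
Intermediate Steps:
l(Y) = -6
y(c, L) = 0 (y(c, L) = -6*0*1 = 0*1 = 0)
y(231, -312)/((u(20)*(-11))) = 0/((24*(-11))) = 0/(-264) = 0*(-1/264) = 0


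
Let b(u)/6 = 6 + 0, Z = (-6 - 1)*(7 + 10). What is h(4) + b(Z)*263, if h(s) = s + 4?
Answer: 9476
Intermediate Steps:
h(s) = 4 + s
Z = -119 (Z = -7*17 = -119)
b(u) = 36 (b(u) = 6*(6 + 0) = 6*6 = 36)
h(4) + b(Z)*263 = (4 + 4) + 36*263 = 8 + 9468 = 9476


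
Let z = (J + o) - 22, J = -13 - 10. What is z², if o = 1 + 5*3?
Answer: 841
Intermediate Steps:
J = -23
o = 16 (o = 1 + 15 = 16)
z = -29 (z = (-23 + 16) - 22 = -7 - 22 = -29)
z² = (-29)² = 841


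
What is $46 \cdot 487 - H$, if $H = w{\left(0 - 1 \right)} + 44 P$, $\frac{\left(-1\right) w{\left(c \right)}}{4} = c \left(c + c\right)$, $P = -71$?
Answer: $25534$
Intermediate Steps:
$w{\left(c \right)} = - 8 c^{2}$ ($w{\left(c \right)} = - 4 c \left(c + c\right) = - 4 c 2 c = - 4 \cdot 2 c^{2} = - 8 c^{2}$)
$H = -3132$ ($H = - 8 \left(0 - 1\right)^{2} + 44 \left(-71\right) = - 8 \left(-1\right)^{2} - 3124 = \left(-8\right) 1 - 3124 = -8 - 3124 = -3132$)
$46 \cdot 487 - H = 46 \cdot 487 - -3132 = 22402 + 3132 = 25534$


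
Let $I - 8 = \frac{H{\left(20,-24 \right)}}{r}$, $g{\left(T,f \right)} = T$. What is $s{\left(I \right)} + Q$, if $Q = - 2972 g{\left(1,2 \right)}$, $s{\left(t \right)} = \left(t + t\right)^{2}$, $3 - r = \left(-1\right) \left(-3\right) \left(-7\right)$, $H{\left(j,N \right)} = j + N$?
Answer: $- \frac{24539}{9} \approx -2726.6$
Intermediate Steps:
$H{\left(j,N \right)} = N + j$
$r = 24$ ($r = 3 - \left(-1\right) \left(-3\right) \left(-7\right) = 3 - 3 \left(-7\right) = 3 - -21 = 3 + 21 = 24$)
$I = \frac{47}{6}$ ($I = 8 + \frac{-24 + 20}{24} = 8 - \frac{1}{6} = \frac{47}{6} \approx 7.8333$)
$s{\left(t \right)} = 4 t^{2}$ ($s{\left(t \right)} = \left(2 t\right)^{2} = 4 t^{2}$)
$Q = -2972$ ($Q = \left(-2972\right) 1 = -2972$)
$s{\left(I \right)} + Q = 4 \left(\frac{47}{6}\right)^{2} - 2972 = 4 \cdot \frac{2209}{36} - 2972 = \frac{2209}{9} - 2972 = - \frac{24539}{9}$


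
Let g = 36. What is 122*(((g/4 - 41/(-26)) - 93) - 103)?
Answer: -294081/13 ≈ -22622.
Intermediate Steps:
122*(((g/4 - 41/(-26)) - 93) - 103) = 122*(((36/4 - 41/(-26)) - 93) - 103) = 122*(((36*(1/4) - 41*(-1/26)) - 93) - 103) = 122*(((9 + 41/26) - 93) - 103) = 122*((275/26 - 93) - 103) = 122*(-2143/26 - 103) = 122*(-4821/26) = -294081/13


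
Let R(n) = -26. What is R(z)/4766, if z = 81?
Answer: -13/2383 ≈ -0.0054553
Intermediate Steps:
R(z)/4766 = -26/4766 = -26*1/4766 = -13/2383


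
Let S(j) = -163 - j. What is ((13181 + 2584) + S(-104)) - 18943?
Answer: -3237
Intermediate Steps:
((13181 + 2584) + S(-104)) - 18943 = ((13181 + 2584) + (-163 - 1*(-104))) - 18943 = (15765 + (-163 + 104)) - 18943 = (15765 - 59) - 18943 = 15706 - 18943 = -3237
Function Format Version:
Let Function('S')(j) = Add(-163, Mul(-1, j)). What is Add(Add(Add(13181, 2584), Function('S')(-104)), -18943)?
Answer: -3237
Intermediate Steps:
Add(Add(Add(13181, 2584), Function('S')(-104)), -18943) = Add(Add(Add(13181, 2584), Add(-163, Mul(-1, -104))), -18943) = Add(Add(15765, Add(-163, 104)), -18943) = Add(Add(15765, -59), -18943) = Add(15706, -18943) = -3237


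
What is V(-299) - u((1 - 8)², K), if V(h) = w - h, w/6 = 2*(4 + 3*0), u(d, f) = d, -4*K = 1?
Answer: 298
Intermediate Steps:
K = -¼ (K = -¼*1 = -¼ ≈ -0.25000)
w = 48 (w = 6*(2*(4 + 3*0)) = 6*(2*(4 + 0)) = 6*(2*4) = 6*8 = 48)
V(h) = 48 - h
V(-299) - u((1 - 8)², K) = (48 - 1*(-299)) - (1 - 8)² = (48 + 299) - 1*(-7)² = 347 - 1*49 = 347 - 49 = 298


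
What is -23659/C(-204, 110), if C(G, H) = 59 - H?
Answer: 23659/51 ≈ 463.90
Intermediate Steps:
-23659/C(-204, 110) = -23659/(59 - 1*110) = -23659/(59 - 110) = -23659/(-51) = -23659*(-1/51) = 23659/51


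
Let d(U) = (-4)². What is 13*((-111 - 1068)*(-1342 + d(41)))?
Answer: 20323602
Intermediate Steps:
d(U) = 16
13*((-111 - 1068)*(-1342 + d(41))) = 13*((-111 - 1068)*(-1342 + 16)) = 13*(-1179*(-1326)) = 13*1563354 = 20323602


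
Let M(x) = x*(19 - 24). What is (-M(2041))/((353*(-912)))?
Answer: -10205/321936 ≈ -0.031699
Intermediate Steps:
M(x) = -5*x (M(x) = x*(-5) = -5*x)
(-M(2041))/((353*(-912))) = (-(-5)*2041)/((353*(-912))) = -1*(-10205)/(-321936) = 10205*(-1/321936) = -10205/321936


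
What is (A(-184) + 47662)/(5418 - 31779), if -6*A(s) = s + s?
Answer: -143170/79083 ≈ -1.8104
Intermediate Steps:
A(s) = -s/3 (A(s) = -(s + s)/6 = -s/3)
(A(-184) + 47662)/(5418 - 31779) = (-⅓*(-184) + 47662)/(5418 - 31779) = (184/3 + 47662)/(-26361) = (143170/3)*(-1/26361) = -143170/79083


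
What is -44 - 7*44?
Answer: -352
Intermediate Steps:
-44 - 7*44 = -44 - 308 = -352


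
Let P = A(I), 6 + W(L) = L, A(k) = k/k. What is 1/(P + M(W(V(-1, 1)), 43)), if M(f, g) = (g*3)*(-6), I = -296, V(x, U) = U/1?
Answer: -1/773 ≈ -0.0012937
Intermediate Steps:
V(x, U) = U (V(x, U) = U*1 = U)
A(k) = 1
W(L) = -6 + L
M(f, g) = -18*g (M(f, g) = (3*g)*(-6) = -18*g)
P = 1
1/(P + M(W(V(-1, 1)), 43)) = 1/(1 - 18*43) = 1/(1 - 774) = 1/(-773) = -1/773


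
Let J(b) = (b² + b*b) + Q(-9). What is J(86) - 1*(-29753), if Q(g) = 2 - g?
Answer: 44556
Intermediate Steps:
J(b) = 11 + 2*b² (J(b) = (b² + b*b) + (2 - 1*(-9)) = (b² + b²) + (2 + 9) = 2*b² + 11 = 11 + 2*b²)
J(86) - 1*(-29753) = (11 + 2*86²) - 1*(-29753) = (11 + 2*7396) + 29753 = (11 + 14792) + 29753 = 14803 + 29753 = 44556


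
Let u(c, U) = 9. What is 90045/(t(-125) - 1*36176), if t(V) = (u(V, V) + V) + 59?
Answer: -90045/36233 ≈ -2.4852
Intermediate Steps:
t(V) = 68 + V (t(V) = (9 + V) + 59 = 68 + V)
90045/(t(-125) - 1*36176) = 90045/((68 - 125) - 1*36176) = 90045/(-57 - 36176) = 90045/(-36233) = 90045*(-1/36233) = -90045/36233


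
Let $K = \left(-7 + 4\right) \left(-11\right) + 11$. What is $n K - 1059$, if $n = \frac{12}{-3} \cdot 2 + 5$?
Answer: $-1191$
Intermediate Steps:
$K = 44$ ($K = \left(-3\right) \left(-11\right) + 11 = 33 + 11 = 44$)
$n = -3$ ($n = 12 \left(- \frac{1}{3}\right) 2 + 5 = \left(-4\right) 2 + 5 = -8 + 5 = -3$)
$n K - 1059 = \left(-3\right) 44 - 1059 = -132 - 1059 = -1191$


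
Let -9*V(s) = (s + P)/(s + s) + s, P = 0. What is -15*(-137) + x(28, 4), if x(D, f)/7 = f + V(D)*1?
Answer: 12365/6 ≈ 2060.8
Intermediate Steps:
V(s) = -1/18 - s/9 (V(s) = -((s + 0)/(s + s) + s)/9 = -(s/((2*s)) + s)/9 = -(s*(1/(2*s)) + s)/9 = -(½ + s)/9 = -1/18 - s/9)
x(D, f) = -7/18 + 7*f - 7*D/9 (x(D, f) = 7*(f + (-1/18 - D/9)*1) = 7*(f + (-1/18 - D/9)) = 7*(-1/18 + f - D/9) = -7/18 + 7*f - 7*D/9)
-15*(-137) + x(28, 4) = -15*(-137) + (-7/18 + 7*4 - 7/9*28) = 2055 + (-7/18 + 28 - 196/9) = 2055 + 35/6 = 12365/6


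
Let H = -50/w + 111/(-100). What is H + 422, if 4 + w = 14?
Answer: 41589/100 ≈ 415.89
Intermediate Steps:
w = 10 (w = -4 + 14 = 10)
H = -611/100 (H = -50/10 + 111/(-100) = -50*⅒ + 111*(-1/100) = -5 - 111/100 = -611/100 ≈ -6.1100)
H + 422 = -611/100 + 422 = 41589/100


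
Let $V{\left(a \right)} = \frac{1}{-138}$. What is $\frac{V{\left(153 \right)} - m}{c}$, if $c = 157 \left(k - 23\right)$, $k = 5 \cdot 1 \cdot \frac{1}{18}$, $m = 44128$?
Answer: $\frac{18268995}{1476899} \approx 12.37$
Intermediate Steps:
$k = \frac{5}{18}$ ($k = 5 \cdot 1 \cdot \frac{1}{18} = 5 \cdot \frac{1}{18} = \frac{5}{18} \approx 0.27778$)
$V{\left(a \right)} = - \frac{1}{138}$
$c = - \frac{64213}{18}$ ($c = 157 \left(\frac{5}{18} - 23\right) = 157 \left(- \frac{409}{18}\right) = - \frac{64213}{18} \approx -3567.4$)
$\frac{V{\left(153 \right)} - m}{c} = \frac{- \frac{1}{138} - 44128}{- \frac{64213}{18}} = \left(- \frac{1}{138} - 44128\right) \left(- \frac{18}{64213}\right) = \left(- \frac{6089665}{138}\right) \left(- \frac{18}{64213}\right) = \frac{18268995}{1476899}$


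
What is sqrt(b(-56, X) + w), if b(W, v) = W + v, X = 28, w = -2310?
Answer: I*sqrt(2338) ≈ 48.353*I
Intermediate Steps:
sqrt(b(-56, X) + w) = sqrt((-56 + 28) - 2310) = sqrt(-28 - 2310) = sqrt(-2338) = I*sqrt(2338)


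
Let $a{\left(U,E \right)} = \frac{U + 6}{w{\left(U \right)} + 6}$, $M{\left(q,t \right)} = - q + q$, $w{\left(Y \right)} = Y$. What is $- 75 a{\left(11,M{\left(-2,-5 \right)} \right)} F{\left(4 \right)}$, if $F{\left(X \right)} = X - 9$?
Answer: $375$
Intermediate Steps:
$F{\left(X \right)} = -9 + X$
$M{\left(q,t \right)} = 0$
$a{\left(U,E \right)} = 1$ ($a{\left(U,E \right)} = \frac{U + 6}{U + 6} = \frac{6 + U}{6 + U} = 1$)
$- 75 a{\left(11,M{\left(-2,-5 \right)} \right)} F{\left(4 \right)} = \left(-75\right) 1 \left(-9 + 4\right) = \left(-75\right) \left(-5\right) = 375$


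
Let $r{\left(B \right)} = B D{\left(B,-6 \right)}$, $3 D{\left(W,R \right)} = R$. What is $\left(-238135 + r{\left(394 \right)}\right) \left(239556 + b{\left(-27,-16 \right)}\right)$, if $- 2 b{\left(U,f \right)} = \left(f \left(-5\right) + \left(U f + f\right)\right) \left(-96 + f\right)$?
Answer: $-63871763436$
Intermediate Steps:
$D{\left(W,R \right)} = \frac{R}{3}$
$r{\left(B \right)} = - 2 B$ ($r{\left(B \right)} = B \frac{1}{3} \left(-6\right) = B \left(-2\right) = - 2 B$)
$b{\left(U,f \right)} = - \frac{\left(-96 + f\right) \left(- 4 f + U f\right)}{2}$ ($b{\left(U,f \right)} = - \frac{\left(f \left(-5\right) + \left(U f + f\right)\right) \left(-96 + f\right)}{2} = - \frac{\left(- 5 f + \left(f + U f\right)\right) \left(-96 + f\right)}{2} = - \frac{\left(- 4 f + U f\right) \left(-96 + f\right)}{2} = - \frac{\left(-96 + f\right) \left(- 4 f + U f\right)}{2}$)
$\left(-238135 + r{\left(394 \right)}\right) \left(239556 + b{\left(-27,-16 \right)}\right) = \left(-238135 - 788\right) \left(239556 + \frac{1}{2} \left(-16\right) \left(-384 + 4 \left(-16\right) + 96 \left(-27\right) - \left(-27\right) \left(-16\right)\right)\right) = \left(-238135 - 788\right) \left(239556 + \frac{1}{2} \left(-16\right) \left(-384 - 64 - 2592 - 432\right)\right) = - 238923 \left(239556 + \frac{1}{2} \left(-16\right) \left(-3472\right)\right) = - 238923 \left(239556 + 27776\right) = \left(-238923\right) 267332 = -63871763436$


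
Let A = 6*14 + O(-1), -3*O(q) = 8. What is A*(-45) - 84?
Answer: -3744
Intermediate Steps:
O(q) = -8/3 (O(q) = -⅓*8 = -8/3)
A = 244/3 (A = 6*14 - 8/3 = 84 - 8/3 = 244/3 ≈ 81.333)
A*(-45) - 84 = (244/3)*(-45) - 84 = -3660 - 84 = -3744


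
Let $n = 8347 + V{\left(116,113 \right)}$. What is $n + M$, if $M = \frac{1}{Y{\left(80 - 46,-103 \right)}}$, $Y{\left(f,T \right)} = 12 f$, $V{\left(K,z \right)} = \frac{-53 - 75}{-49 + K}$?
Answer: $\frac{228121435}{27336} \approx 8345.1$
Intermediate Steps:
$V{\left(K,z \right)} = - \frac{128}{-49 + K}$
$n = \frac{559121}{67}$ ($n = 8347 - \frac{128}{-49 + 116} = 8347 - \frac{128}{67} = \frac{559121}{67} \approx 8345.1$)
$M = \frac{1}{408}$ ($M = \frac{1}{12 \left(80 - 46\right)} = \frac{1}{12 \cdot 34} = \frac{1}{408} \approx 0.002451$)
$n + M = \frac{559121}{67} + \frac{1}{408} = \frac{228121435}{27336}$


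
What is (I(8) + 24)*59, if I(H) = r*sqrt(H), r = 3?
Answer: 1416 + 354*sqrt(2) ≈ 1916.6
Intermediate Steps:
I(H) = 3*sqrt(H)
(I(8) + 24)*59 = (3*sqrt(8) + 24)*59 = (3*(2*sqrt(2)) + 24)*59 = (6*sqrt(2) + 24)*59 = (24 + 6*sqrt(2))*59 = 1416 + 354*sqrt(2)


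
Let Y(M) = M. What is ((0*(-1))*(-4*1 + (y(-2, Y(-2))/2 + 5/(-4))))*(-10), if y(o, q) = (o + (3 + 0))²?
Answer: 0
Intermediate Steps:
y(o, q) = (3 + o)² (y(o, q) = (o + 3)² = (3 + o)²)
((0*(-1))*(-4*1 + (y(-2, Y(-2))/2 + 5/(-4))))*(-10) = ((0*(-1))*(-4*1 + ((3 - 2)²/2 + 5/(-4))))*(-10) = (0*(-4 + (1²*(½) + 5*(-¼))))*(-10) = (0*(-4 + (1*(½) - 5/4)))*(-10) = (0*(-4 + (½ - 5/4)))*(-10) = (0*(-4 - ¾))*(-10) = (0*(-19/4))*(-10) = 0*(-10) = 0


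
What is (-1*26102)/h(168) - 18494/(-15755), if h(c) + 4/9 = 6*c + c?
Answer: -15241159/724730 ≈ -21.030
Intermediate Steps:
h(c) = -4/9 + 7*c (h(c) = -4/9 + (6*c + c) = -4/9 + 7*c)
(-1*26102)/h(168) - 18494/(-15755) = (-1*26102)/(-4/9 + 7*168) - 18494/(-15755) = -26102/(-4/9 + 1176) - 18494*(-1/15755) = -26102/10580/9 + 18494/15755 = -26102*9/10580 + 18494/15755 = -117459/5290 + 18494/15755 = -15241159/724730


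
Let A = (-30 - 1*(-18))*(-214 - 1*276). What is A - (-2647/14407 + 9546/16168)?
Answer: 15924972539/2708516 ≈ 5879.6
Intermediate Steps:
A = 5880 (A = (-30 + 18)*(-214 - 276) = -12*(-490) = 5880)
A - (-2647/14407 + 9546/16168) = 5880 - (-2647/14407 + 9546/16168) = 5880 - (-2647*1/14407 + 9546*(1/16168)) = 5880 - (-2647/14407 + 111/188) = 5880 - 1*1101541/2708516 = 5880 - 1101541/2708516 = 15924972539/2708516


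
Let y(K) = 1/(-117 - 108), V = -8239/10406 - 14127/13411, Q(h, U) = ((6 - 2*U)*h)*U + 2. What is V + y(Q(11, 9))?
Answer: -5279707531/2854531350 ≈ -1.8496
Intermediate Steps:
Q(h, U) = 2 + U*h*(6 - 2*U) (Q(h, U) = (h*(6 - 2*U))*U + 2 = U*h*(6 - 2*U) + 2 = 2 + U*h*(6 - 2*U))
V = -23408981/12686806 (V = -8239*1/10406 - 14127*1/13411 = -749/946 - 14127/13411 = -23408981/12686806 ≈ -1.8451)
y(K) = -1/225 (y(K) = 1/(-225) = -1/225)
V + y(Q(11, 9)) = -23408981/12686806 - 1/225 = -5279707531/2854531350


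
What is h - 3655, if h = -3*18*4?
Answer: -3871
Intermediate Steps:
h = -216 (h = -54*4 = -216)
h - 3655 = -216 - 3655 = -3871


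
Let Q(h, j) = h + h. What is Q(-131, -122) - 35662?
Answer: -35924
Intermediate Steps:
Q(h, j) = 2*h
Q(-131, -122) - 35662 = 2*(-131) - 35662 = -262 - 35662 = -35924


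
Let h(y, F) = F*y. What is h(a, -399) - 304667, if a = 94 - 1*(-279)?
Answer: -453494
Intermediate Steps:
a = 373 (a = 94 + 279 = 373)
h(a, -399) - 304667 = -399*373 - 304667 = -148827 - 304667 = -453494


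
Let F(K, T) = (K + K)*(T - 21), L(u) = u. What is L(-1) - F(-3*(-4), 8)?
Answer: 311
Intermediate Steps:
F(K, T) = 2*K*(-21 + T) (F(K, T) = (2*K)*(-21 + T) = 2*K*(-21 + T))
L(-1) - F(-3*(-4), 8) = -1 - 2*(-3*(-4))*(-21 + 8) = -1 - 2*12*(-13) = -1 - 1*(-312) = -1 + 312 = 311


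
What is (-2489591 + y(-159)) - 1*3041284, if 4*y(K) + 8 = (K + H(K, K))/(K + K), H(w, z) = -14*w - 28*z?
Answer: -44247057/8 ≈ -5.5309e+6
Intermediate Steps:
H(w, z) = -28*z - 14*w
y(K) = -57/8 (y(K) = -2 + ((K + (-28*K - 14*K))/(K + K))/4 = -2 + ((K - 42*K)/((2*K)))/4 = -2 + ((-41*K)*(1/(2*K)))/4 = -2 + (1/4)*(-41/2) = -2 - 41/8 = -57/8)
(-2489591 + y(-159)) - 1*3041284 = (-2489591 - 57/8) - 1*3041284 = -19916785/8 - 3041284 = -44247057/8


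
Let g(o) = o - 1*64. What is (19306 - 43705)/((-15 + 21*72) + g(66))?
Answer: -24399/1499 ≈ -16.277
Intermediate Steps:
g(o) = -64 + o (g(o) = o - 64 = -64 + o)
(19306 - 43705)/((-15 + 21*72) + g(66)) = (19306 - 43705)/((-15 + 21*72) + (-64 + 66)) = -24399/((-15 + 1512) + 2) = -24399/(1497 + 2) = -24399/1499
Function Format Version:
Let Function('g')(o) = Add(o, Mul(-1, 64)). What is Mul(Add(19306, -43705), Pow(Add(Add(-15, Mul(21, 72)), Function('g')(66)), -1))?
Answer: Rational(-24399, 1499) ≈ -16.277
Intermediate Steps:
Function('g')(o) = Add(-64, o) (Function('g')(o) = Add(o, -64) = Add(-64, o))
Mul(Add(19306, -43705), Pow(Add(Add(-15, Mul(21, 72)), Function('g')(66)), -1)) = Mul(Add(19306, -43705), Pow(Add(Add(-15, Mul(21, 72)), Add(-64, 66)), -1)) = Mul(-24399, Pow(Add(Add(-15, 1512), 2), -1)) = Mul(-24399, Pow(Add(1497, 2), -1)) = Mul(-24399, Pow(1499, -1)) = Mul(-24399, Rational(1, 1499)) = Rational(-24399, 1499)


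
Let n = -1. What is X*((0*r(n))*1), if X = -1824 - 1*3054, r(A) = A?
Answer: 0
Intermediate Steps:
X = -4878 (X = -1824 - 3054 = -4878)
X*((0*r(n))*1) = -4878*0*(-1) = -0 = -4878*0 = 0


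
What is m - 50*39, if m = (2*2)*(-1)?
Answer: -1954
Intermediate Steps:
m = -4 (m = 4*(-1) = -4)
m - 50*39 = -4 - 50*39 = -4 - 1950 = -1954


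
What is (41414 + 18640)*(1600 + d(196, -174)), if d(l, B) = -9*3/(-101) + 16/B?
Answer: 281467913338/2929 ≈ 9.6097e+7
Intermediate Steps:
d(l, B) = 27/101 + 16/B (d(l, B) = -27*(-1/101) + 16/B = 27/101 + 16/B)
(41414 + 18640)*(1600 + d(196, -174)) = (41414 + 18640)*(1600 + (27/101 + 16/(-174))) = 60054*(1600 + (27/101 + 16*(-1/174))) = 60054*(1600 + (27/101 - 8/87)) = 60054*(1600 + 1541/8787) = 60054*(14060741/8787) = 281467913338/2929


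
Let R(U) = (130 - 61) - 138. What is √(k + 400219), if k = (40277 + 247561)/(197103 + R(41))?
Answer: √431597713368046/32839 ≈ 632.63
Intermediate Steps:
R(U) = -69 (R(U) = 69 - 138 = -69)
k = 47973/32839 (k = (40277 + 247561)/(197103 - 69) = 287838/197034 = 287838*(1/197034) = 47973/32839 ≈ 1.4609)
√(k + 400219) = √(47973/32839 + 400219) = √(13142839714/32839) = √431597713368046/32839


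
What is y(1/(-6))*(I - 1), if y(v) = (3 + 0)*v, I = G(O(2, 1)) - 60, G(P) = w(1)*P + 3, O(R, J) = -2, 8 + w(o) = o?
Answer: 22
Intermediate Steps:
w(o) = -8 + o
G(P) = 3 - 7*P (G(P) = (-8 + 1)*P + 3 = -7*P + 3 = 3 - 7*P)
I = -43 (I = (3 - 7*(-2)) - 60 = (3 + 14) - 60 = 17 - 60 = -43)
y(v) = 3*v
y(1/(-6))*(I - 1) = (3/(-6))*(-43 - 1) = (3*(-⅙))*(-44) = -½*(-44) = 22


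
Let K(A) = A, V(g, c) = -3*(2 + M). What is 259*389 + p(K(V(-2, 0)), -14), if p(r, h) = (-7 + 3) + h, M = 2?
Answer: 100733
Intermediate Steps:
V(g, c) = -12 (V(g, c) = -3*(2 + 2) = -3*4 = -12)
p(r, h) = -4 + h
259*389 + p(K(V(-2, 0)), -14) = 259*389 + (-4 - 14) = 100751 - 18 = 100733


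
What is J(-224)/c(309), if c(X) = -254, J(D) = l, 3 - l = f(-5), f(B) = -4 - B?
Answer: -1/127 ≈ -0.0078740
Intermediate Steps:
l = 2 (l = 3 - (-4 - 1*(-5)) = 3 - (-4 + 5) = 3 - 1*1 = 3 - 1 = 2)
J(D) = 2
J(-224)/c(309) = 2/(-254) = 2*(-1/254) = -1/127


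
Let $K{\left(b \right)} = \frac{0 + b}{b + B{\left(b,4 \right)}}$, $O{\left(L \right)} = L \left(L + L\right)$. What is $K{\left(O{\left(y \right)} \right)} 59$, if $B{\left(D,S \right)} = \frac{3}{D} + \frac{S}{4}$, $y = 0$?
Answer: $0$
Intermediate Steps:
$B{\left(D,S \right)} = \frac{3}{D} + \frac{S}{4}$ ($B{\left(D,S \right)} = \frac{3}{D} + S \frac{1}{4} = \frac{3}{D} + \frac{S}{4}$)
$O{\left(L \right)} = 2 L^{2}$ ($O{\left(L \right)} = L 2 L = 2 L^{2}$)
$K{\left(b \right)} = \frac{b}{1 + b + \frac{3}{b}}$ ($K{\left(b \right)} = \frac{0 + b}{b + \left(\frac{3}{b} + \frac{1}{4} \cdot 4\right)} = \frac{b}{b + \left(\frac{3}{b} + 1\right)} = \frac{b}{b + \left(1 + \frac{3}{b}\right)} = \frac{b}{1 + b + \frac{3}{b}}$)
$K{\left(O{\left(y \right)} \right)} 59 = \frac{\left(2 \cdot 0^{2}\right)^{2}}{3 + 2 \cdot 0^{2} \left(1 + 2 \cdot 0^{2}\right)} 59 = \frac{\left(2 \cdot 0\right)^{2}}{3 + 2 \cdot 0 \left(1 + 2 \cdot 0\right)} 59 = \frac{0^{2}}{3 + 0 \left(1 + 0\right)} 59 = \frac{0}{3 + 0 \cdot 1} \cdot 59 = \frac{0}{3 + 0} \cdot 59 = \frac{0}{3} \cdot 59 = 0 \cdot \frac{1}{3} \cdot 59 = 0 \cdot 59 = 0$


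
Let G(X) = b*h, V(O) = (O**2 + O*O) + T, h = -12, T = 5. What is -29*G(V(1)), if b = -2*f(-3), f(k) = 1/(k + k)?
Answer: 116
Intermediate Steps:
f(k) = 1/(2*k)
V(O) = 5 + 2*O**2 (V(O) = (O**2 + O*O) + 5 = (O**2 + O**2) + 5 = 2*O**2 + 5 = 5 + 2*O**2)
b = 1/3 (b = -1/(-3) = -(-1)/3 = -2*(-1/6) = 1/3 ≈ 0.33333)
G(X) = -4 (G(X) = (1/3)*(-12) = -4)
-29*G(V(1)) = -29*(-4) = 116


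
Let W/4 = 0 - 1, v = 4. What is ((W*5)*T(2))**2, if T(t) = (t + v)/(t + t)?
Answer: 900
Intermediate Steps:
W = -4 (W = 4*(0 - 1) = 4*(-1) = -4)
T(t) = (4 + t)/(2*t) (T(t) = (t + 4)/(t + t) = (4 + t)/((2*t)) = (4 + t)*(1/(2*t)) = (4 + t)/(2*t))
((W*5)*T(2))**2 = ((-4*5)*((1/2)*(4 + 2)/2))**2 = (-10*6/2)**2 = (-20*3/2)**2 = (-30)**2 = 900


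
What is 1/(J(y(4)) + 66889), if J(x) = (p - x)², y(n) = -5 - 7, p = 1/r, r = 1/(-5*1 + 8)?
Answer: 1/67114 ≈ 1.4900e-5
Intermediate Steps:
r = ⅓ (r = 1/(-5 + 8) = 1/3 = ⅓ ≈ 0.33333)
p = 3 (p = 1/(⅓) = 3)
y(n) = -12
J(x) = (3 - x)²
1/(J(y(4)) + 66889) = 1/((-3 - 12)² + 66889) = 1/((-15)² + 66889) = 1/(225 + 66889) = 1/67114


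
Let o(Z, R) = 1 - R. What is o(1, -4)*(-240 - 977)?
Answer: -6085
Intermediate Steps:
o(1, -4)*(-240 - 977) = (1 - 1*(-4))*(-240 - 977) = (1 + 4)*(-1217) = 5*(-1217) = -6085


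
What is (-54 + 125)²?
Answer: 5041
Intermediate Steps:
(-54 + 125)² = 71² = 5041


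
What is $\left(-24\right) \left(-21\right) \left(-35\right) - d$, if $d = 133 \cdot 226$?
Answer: $-47698$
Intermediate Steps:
$d = 30058$
$\left(-24\right) \left(-21\right) \left(-35\right) - d = \left(-24\right) \left(-21\right) \left(-35\right) - 30058 = 504 \left(-35\right) - 30058 = -17640 - 30058 = -47698$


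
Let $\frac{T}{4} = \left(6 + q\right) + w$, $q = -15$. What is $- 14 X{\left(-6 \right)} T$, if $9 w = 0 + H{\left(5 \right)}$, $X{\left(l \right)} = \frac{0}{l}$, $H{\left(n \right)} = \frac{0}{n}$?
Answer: $0$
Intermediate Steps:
$H{\left(n \right)} = 0$
$X{\left(l \right)} = 0$
$w = 0$ ($w = \frac{0 + 0}{9} = \frac{1}{9} \cdot 0 = 0$)
$T = -36$ ($T = 4 \left(\left(6 - 15\right) + 0\right) = 4 \left(-9 + 0\right) = 4 \left(-9\right) = -36$)
$- 14 X{\left(-6 \right)} T = \left(-14\right) 0 \left(-36\right) = 0 \left(-36\right) = 0$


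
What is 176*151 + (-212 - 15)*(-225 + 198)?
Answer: 32705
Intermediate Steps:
176*151 + (-212 - 15)*(-225 + 198) = 26576 - 227*(-27) = 26576 + 6129 = 32705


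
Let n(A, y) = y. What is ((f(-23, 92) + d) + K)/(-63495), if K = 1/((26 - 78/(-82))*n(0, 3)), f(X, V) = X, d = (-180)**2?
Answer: -107329796/210485925 ≈ -0.50991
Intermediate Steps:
d = 32400
K = 41/3315 (K = 1/((26 - 78/(-82))*3) = 1/((26 - 78*(-1/82))*3) = 1/((26 + 39/41)*3) = 1/((1105/41)*3) = 1/(3315/41) = 41/3315 ≈ 0.012368)
((f(-23, 92) + d) + K)/(-63495) = ((-23 + 32400) + 41/3315)/(-63495) = (32377 + 41/3315)*(-1/63495) = (107329796/3315)*(-1/63495) = -107329796/210485925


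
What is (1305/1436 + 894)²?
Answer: 1651453737921/2062096 ≈ 8.0086e+5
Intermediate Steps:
(1305/1436 + 894)² = (1285089/1436)² = 1651453737921/2062096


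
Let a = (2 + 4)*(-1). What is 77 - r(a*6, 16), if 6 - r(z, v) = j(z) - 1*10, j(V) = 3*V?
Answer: -47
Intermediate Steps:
a = -6 (a = 6*(-1) = -6)
r(z, v) = 16 - 3*z (r(z, v) = 6 - (3*z - 1*10) = 6 - (3*z - 10) = 6 - (-10 + 3*z) = 6 + (10 - 3*z) = 16 - 3*z)
77 - r(a*6, 16) = 77 - (16 - (-18)*6) = 77 - (16 - 3*(-36)) = 77 - (16 + 108) = 77 - 1*124 = 77 - 124 = -47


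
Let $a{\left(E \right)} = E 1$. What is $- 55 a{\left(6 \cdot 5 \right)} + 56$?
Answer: $-1594$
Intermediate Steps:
$a{\left(E \right)} = E$
$- 55 a{\left(6 \cdot 5 \right)} + 56 = - 55 \cdot 6 \cdot 5 + 56 = \left(-55\right) 30 + 56 = -1650 + 56 = -1594$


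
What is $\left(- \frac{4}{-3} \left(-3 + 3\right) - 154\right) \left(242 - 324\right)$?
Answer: $12628$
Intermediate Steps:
$\left(- \frac{4}{-3} \left(-3 + 3\right) - 154\right) \left(242 - 324\right) = \left(\left(-4\right) \left(- \frac{1}{3}\right) 0 - 154\right) \left(-82\right) = \left(\frac{4}{3} \cdot 0 - 154\right) \left(-82\right) = \left(0 - 154\right) \left(-82\right) = \left(-154\right) \left(-82\right) = 12628$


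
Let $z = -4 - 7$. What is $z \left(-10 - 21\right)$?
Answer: $341$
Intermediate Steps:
$z = -11$
$z \left(-10 - 21\right) = - 11 \left(-10 - 21\right) = \left(-11\right) \left(-31\right) = 341$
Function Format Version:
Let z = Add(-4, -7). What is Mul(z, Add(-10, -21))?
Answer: 341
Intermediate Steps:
z = -11
Mul(z, Add(-10, -21)) = Mul(-11, Add(-10, -21)) = Mul(-11, -31) = 341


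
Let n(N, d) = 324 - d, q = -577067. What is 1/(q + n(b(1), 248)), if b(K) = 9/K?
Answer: -1/576991 ≈ -1.7331e-6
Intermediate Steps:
1/(q + n(b(1), 248)) = 1/(-577067 + (324 - 1*248)) = 1/(-577067 + (324 - 248)) = 1/(-577067 + 76) = 1/(-576991) = -1/576991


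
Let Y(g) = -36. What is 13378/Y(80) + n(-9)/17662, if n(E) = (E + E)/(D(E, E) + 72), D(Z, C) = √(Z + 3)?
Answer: (-59070559*√6 + 4253080410*I)/(158958*(√6 - 72*I)) ≈ -371.61 + 4.8056e-7*I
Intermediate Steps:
D(Z, C) = √(3 + Z)
n(E) = 2*E/(72 + √(3 + E)) (n(E) = (E + E)/(√(3 + E) + 72) = (2*E)/(72 + √(3 + E)) = 2*E/(72 + √(3 + E)))
13378/Y(80) + n(-9)/17662 = 13378/(-36) + (2*(-9)/(72 + √(3 - 9)))/17662 = 13378*(-1/36) + (2*(-9)/(72 + √(-6)))*(1/17662) = -6689/18 + (2*(-9)/(72 + I*√6))*(1/17662) = -6689/18 - 18/(72 + I*√6)*(1/17662) = -6689/18 - 9/(8831*(72 + I*√6))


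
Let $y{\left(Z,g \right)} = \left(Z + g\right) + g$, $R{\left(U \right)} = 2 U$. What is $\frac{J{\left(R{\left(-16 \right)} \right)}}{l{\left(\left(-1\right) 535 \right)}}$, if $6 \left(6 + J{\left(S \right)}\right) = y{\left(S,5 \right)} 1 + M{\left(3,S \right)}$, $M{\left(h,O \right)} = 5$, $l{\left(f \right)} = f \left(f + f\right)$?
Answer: $- \frac{53}{3434700} \approx -1.5431 \cdot 10^{-5}$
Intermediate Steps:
$l{\left(f \right)} = 2 f^{2}$ ($l{\left(f \right)} = f 2 f = 2 f^{2}$)
$y{\left(Z,g \right)} = Z + 2 g$
$J{\left(S \right)} = - \frac{7}{2} + \frac{S}{6}$ ($J{\left(S \right)} = -6 + \frac{\left(S + 2 \cdot 5\right) 1 + 5}{6} = -6 + \frac{\left(S + 10\right) 1 + 5}{6} = -6 + \frac{\left(10 + S\right) 1 + 5}{6} = -6 + \frac{\left(10 + S\right) + 5}{6} = -6 + \frac{15 + S}{6} = -6 + \left(\frac{5}{2} + \frac{S}{6}\right) = - \frac{7}{2} + \frac{S}{6}$)
$\frac{J{\left(R{\left(-16 \right)} \right)}}{l{\left(\left(-1\right) 535 \right)}} = \frac{- \frac{7}{2} + \frac{2 \left(-16\right)}{6}}{2 \left(\left(-1\right) 535\right)^{2}} = \frac{- \frac{7}{2} + \frac{1}{6} \left(-32\right)}{2 \left(-535\right)^{2}} = \frac{- \frac{7}{2} - \frac{16}{3}}{2 \cdot 286225} = - \frac{53}{6 \cdot 572450} = \left(- \frac{53}{6}\right) \frac{1}{572450} = - \frac{53}{3434700}$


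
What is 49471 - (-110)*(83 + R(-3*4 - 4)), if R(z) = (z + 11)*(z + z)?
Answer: 76201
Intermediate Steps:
R(z) = 2*z*(11 + z) (R(z) = (11 + z)*(2*z) = 2*z*(11 + z))
49471 - (-110)*(83 + R(-3*4 - 4)) = 49471 - (-110)*(83 + 2*(-3*4 - 4)*(11 + (-3*4 - 4))) = 49471 - (-110)*(83 + 2*(-12 - 4)*(11 + (-12 - 4))) = 49471 - (-110)*(83 + 2*(-16)*(11 - 16)) = 49471 - (-110)*(83 + 2*(-16)*(-5)) = 49471 - (-110)*(83 + 160) = 49471 - (-110)*243 = 49471 - 1*(-26730) = 49471 + 26730 = 76201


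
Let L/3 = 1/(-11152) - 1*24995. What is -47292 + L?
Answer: -1363633107/11152 ≈ -1.2228e+5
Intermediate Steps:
L = -836232723/11152 (L = 3*(1/(-11152) - 1*24995) = 3*(-1/11152 - 24995) = 3*(-278744241/11152) = -836232723/11152 ≈ -74985.)
-47292 + L = -47292 - 836232723/11152 = -1363633107/11152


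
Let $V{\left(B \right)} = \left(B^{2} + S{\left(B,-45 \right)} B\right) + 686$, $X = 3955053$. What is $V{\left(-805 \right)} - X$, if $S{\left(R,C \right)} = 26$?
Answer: $-3327272$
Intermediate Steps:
$V{\left(B \right)} = 686 + B^{2} + 26 B$ ($V{\left(B \right)} = \left(B^{2} + 26 B\right) + 686 = 686 + B^{2} + 26 B$)
$V{\left(-805 \right)} - X = \left(686 + \left(-805\right)^{2} + 26 \left(-805\right)\right) - 3955053 = \left(686 + 648025 - 20930\right) - 3955053 = 627781 - 3955053 = -3327272$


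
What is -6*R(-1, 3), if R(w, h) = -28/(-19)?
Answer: -168/19 ≈ -8.8421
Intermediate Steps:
R(w, h) = 28/19 (R(w, h) = -28*(-1/19) = 28/19)
-6*R(-1, 3) = -6*28/19 = -168/19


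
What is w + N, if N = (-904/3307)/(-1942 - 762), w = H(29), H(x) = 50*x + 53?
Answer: 1680002411/1117766 ≈ 1503.0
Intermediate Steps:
H(x) = 53 + 50*x
w = 1503 (w = 53 + 50*29 = 53 + 1450 = 1503)
N = 113/1117766 (N = -904*1/3307/(-2704) = -904/3307*(-1/2704) = 113/1117766 ≈ 0.00010109)
w + N = 1503 + 113/1117766 = 1680002411/1117766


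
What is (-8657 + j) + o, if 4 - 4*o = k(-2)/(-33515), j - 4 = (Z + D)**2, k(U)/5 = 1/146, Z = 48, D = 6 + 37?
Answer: -1452298791/3914552 ≈ -371.00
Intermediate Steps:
D = 43
k(U) = 5/146
j = 8285 (j = 4 + (48 + 43)**2 = 4 + 91**2 = 4 + 8281 = 8285)
o = 3914553/3914552 (o = 1 - 5/(584*(-33515)) = 1 - 5*(-1)/(584*33515) = 1 - 1/4*(-1/978638) = 1 + 1/3914552 = 3914553/3914552 ≈ 1.0000)
(-8657 + j) + o = (-8657 + 8285) + 3914553/3914552 = -372 + 3914553/3914552 = -1452298791/3914552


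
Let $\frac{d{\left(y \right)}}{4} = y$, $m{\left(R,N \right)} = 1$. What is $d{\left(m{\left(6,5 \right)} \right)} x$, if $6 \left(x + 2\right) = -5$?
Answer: $- \frac{34}{3} \approx -11.333$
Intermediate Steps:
$x = - \frac{17}{6}$ ($x = -2 + \frac{1}{6} \left(-5\right) = -2 - \frac{5}{6} = - \frac{17}{6} \approx -2.8333$)
$d{\left(y \right)} = 4 y$
$d{\left(m{\left(6,5 \right)} \right)} x = 4 \cdot 1 \left(- \frac{17}{6}\right) = 4 \left(- \frac{17}{6}\right) = - \frac{34}{3}$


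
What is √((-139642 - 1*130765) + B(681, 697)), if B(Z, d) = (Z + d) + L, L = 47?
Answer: I*√268982 ≈ 518.63*I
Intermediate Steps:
B(Z, d) = 47 + Z + d (B(Z, d) = (Z + d) + 47 = 47 + Z + d)
√((-139642 - 1*130765) + B(681, 697)) = √((-139642 - 1*130765) + (47 + 681 + 697)) = √((-139642 - 130765) + 1425) = √(-270407 + 1425) = √(-268982) = I*√268982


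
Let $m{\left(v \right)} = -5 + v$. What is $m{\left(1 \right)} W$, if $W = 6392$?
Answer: $-25568$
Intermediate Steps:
$m{\left(1 \right)} W = \left(-5 + 1\right) 6392 = \left(-4\right) 6392 = -25568$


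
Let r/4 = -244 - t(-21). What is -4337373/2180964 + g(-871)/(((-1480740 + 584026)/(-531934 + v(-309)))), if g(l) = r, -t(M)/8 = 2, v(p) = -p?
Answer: -176885388463387/325950158716 ≈ -542.68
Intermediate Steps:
t(M) = -16 (t(M) = -8*2 = -16)
r = -912 (r = 4*(-244 - 1*(-16)) = 4*(-244 + 16) = 4*(-228) = -912)
g(l) = -912
-4337373/2180964 + g(-871)/(((-1480740 + 584026)/(-531934 + v(-309)))) = -4337373/2180964 - 912*(-531934 - 1*(-309))/(-1480740 + 584026) = -4337373*1/2180964 - 912/((-896714/(-531934 + 309))) = -1445791/726988 - 912/((-896714/(-531625))) = -1445791/726988 - 912/((-896714*(-1/531625))) = -1445791/726988 - 912/896714/531625 = -1445791/726988 - 912*531625/896714 = -1445791/726988 - 242421000/448357 = -176885388463387/325950158716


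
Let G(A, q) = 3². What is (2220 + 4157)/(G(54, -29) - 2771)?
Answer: -6377/2762 ≈ -2.3088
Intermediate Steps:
G(A, q) = 9
(2220 + 4157)/(G(54, -29) - 2771) = (2220 + 4157)/(9 - 2771) = 6377/(-2762) = 6377*(-1/2762) = -6377/2762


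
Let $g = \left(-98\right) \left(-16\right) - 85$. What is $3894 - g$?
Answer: $2411$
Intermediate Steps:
$g = 1483$ ($g = 1568 - 85 = 1483$)
$3894 - g = 3894 - 1483 = 2411$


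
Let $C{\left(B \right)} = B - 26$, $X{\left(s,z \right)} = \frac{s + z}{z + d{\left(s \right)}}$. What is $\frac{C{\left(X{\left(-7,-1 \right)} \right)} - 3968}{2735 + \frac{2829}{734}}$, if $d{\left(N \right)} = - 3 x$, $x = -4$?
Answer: $- \frac{32253428}{22113509} \approx -1.4585$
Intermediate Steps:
$d{\left(N \right)} = 12$ ($d{\left(N \right)} = \left(-3\right) \left(-4\right) = 12$)
$X{\left(s,z \right)} = \frac{s + z}{12 + z}$ ($X{\left(s,z \right)} = \frac{s + z}{z + 12} = \frac{s + z}{12 + z}$)
$C{\left(B \right)} = -26 + B$
$\frac{C{\left(X{\left(-7,-1 \right)} \right)} - 3968}{2735 + \frac{2829}{734}} = \frac{\left(-26 + \frac{-7 - 1}{12 - 1}\right) - 3968}{2735 + \frac{2829}{734}} = \frac{\left(-26 + \frac{1}{11} \left(-8\right)\right) - 3968}{2735 + 2829 \cdot \frac{1}{734}} = \frac{\left(-26 + \frac{1}{11} \left(-8\right)\right) - 3968}{2735 + \frac{2829}{734}} = \frac{\left(-26 - \frac{8}{11}\right) - 3968}{\frac{2010319}{734}} = \left(- \frac{294}{11} - 3968\right) \frac{734}{2010319} = \left(- \frac{43942}{11}\right) \frac{734}{2010319} = - \frac{32253428}{22113509}$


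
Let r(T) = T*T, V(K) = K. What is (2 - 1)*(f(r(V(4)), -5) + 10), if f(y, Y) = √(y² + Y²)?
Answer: 10 + √281 ≈ 26.763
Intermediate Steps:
r(T) = T²
f(y, Y) = √(Y² + y²)
(2 - 1)*(f(r(V(4)), -5) + 10) = (2 - 1)*(√((-5)² + (4²)²) + 10) = 1*(√(25 + 16²) + 10) = 1*(√(25 + 256) + 10) = 1*(√281 + 10) = 1*(10 + √281) = 10 + √281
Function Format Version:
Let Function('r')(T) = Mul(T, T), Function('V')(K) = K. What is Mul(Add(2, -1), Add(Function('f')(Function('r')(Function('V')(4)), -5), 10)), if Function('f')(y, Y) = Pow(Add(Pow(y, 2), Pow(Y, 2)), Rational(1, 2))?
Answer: Add(10, Pow(281, Rational(1, 2))) ≈ 26.763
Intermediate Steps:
Function('r')(T) = Pow(T, 2)
Function('f')(y, Y) = Pow(Add(Pow(Y, 2), Pow(y, 2)), Rational(1, 2))
Mul(Add(2, -1), Add(Function('f')(Function('r')(Function('V')(4)), -5), 10)) = Mul(Add(2, -1), Add(Pow(Add(Pow(-5, 2), Pow(Pow(4, 2), 2)), Rational(1, 2)), 10)) = Mul(1, Add(Pow(Add(25, Pow(16, 2)), Rational(1, 2)), 10)) = Mul(1, Add(Pow(Add(25, 256), Rational(1, 2)), 10)) = Mul(1, Add(Pow(281, Rational(1, 2)), 10)) = Mul(1, Add(10, Pow(281, Rational(1, 2)))) = Add(10, Pow(281, Rational(1, 2)))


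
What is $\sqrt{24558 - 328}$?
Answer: $\sqrt{24230} \approx 155.66$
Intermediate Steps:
$\sqrt{24558 - 328} = \sqrt{24230}$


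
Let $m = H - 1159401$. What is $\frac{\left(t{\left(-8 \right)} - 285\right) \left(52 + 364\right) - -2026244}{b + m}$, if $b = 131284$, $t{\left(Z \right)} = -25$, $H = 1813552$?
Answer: $\frac{1897284}{785435} \approx 2.4156$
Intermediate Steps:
$m = 654151$ ($m = 1813552 - 1159401 = 654151$)
$\frac{\left(t{\left(-8 \right)} - 285\right) \left(52 + 364\right) - -2026244}{b + m} = \frac{\left(-25 - 285\right) \left(52 + 364\right) - -2026244}{131284 + 654151} = \frac{\left(-310\right) 416 + \left(-342808 + 2369052\right)}{785435} = \left(-128960 + 2026244\right) \frac{1}{785435} = 1897284 \cdot \frac{1}{785435} = \frac{1897284}{785435}$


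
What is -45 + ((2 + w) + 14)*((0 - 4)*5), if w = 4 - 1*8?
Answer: -285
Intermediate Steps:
w = -4 (w = 4 - 8 = -4)
-45 + ((2 + w) + 14)*((0 - 4)*5) = -45 + ((2 - 4) + 14)*((0 - 4)*5) = -45 + (-2 + 14)*(-4*5) = -45 + 12*(-20) = -45 - 240 = -285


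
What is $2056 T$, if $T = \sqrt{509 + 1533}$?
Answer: $2056 \sqrt{2042} \approx 92908.0$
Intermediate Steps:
$T = \sqrt{2042} \approx 45.188$
$2056 T = 2056 \sqrt{2042}$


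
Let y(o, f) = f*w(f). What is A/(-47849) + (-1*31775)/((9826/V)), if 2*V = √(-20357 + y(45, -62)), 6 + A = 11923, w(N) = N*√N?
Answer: -11917/47849 - 31775*√(-20357 + 3844*I*√62)/19652 ≈ -145.41 - 272.56*I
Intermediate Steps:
w(N) = N^(3/2)
A = 11917 (A = -6 + 11923 = 11917)
y(o, f) = f^(5/2) (y(o, f) = f*f^(3/2) = f^(5/2))
V = √(-20357 + 3844*I*√62)/2 (V = √(-20357 + (-62)^(5/2))/2 = √(-20357 + 3844*I*√62)/2 ≈ 44.888 + 84.286*I)
A/(-47849) + (-1*31775)/((9826/V)) = 11917/(-47849) + (-1*31775)/((9826/((√(-20357 + 3844*I*√62)/2)))) = 11917*(-1/47849) - 31775*√(-20357 + 3844*I*√62)/19652 = -11917/47849 - 31775*√(-20357 + 3844*I*√62)/19652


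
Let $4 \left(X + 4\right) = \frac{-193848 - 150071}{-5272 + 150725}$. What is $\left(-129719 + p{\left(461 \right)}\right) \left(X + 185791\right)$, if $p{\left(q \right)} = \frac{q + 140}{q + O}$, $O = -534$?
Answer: $- \frac{255911992371704250}{10618069} \approx -2.4102 \cdot 10^{10}$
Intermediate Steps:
$X = - \frac{2671167}{581812}$ ($X = -4 + \frac{\left(-193848 - 150071\right) \frac{1}{-5272 + 150725}}{4} = -4 + \frac{\left(-343919\right) \frac{1}{145453}}{4} = -4 + \frac{1}{4} \left(- \frac{343919}{145453}\right) = -4 - \frac{343919}{581812} = - \frac{2671167}{581812} \approx -4.5911$)
$p{\left(q \right)} = \frac{140 + q}{-534 + q}$ ($p{\left(q \right)} = \frac{q + 140}{q - 534} = \frac{140 + q}{-534 + q}$)
$\left(-129719 + p{\left(461 \right)}\right) \left(X + 185791\right) = \left(-129719 + \frac{140 + 461}{-534 + 461}\right) \left(- \frac{2671167}{581812} + 185791\right) = \left(-129719 + \frac{1}{-73} \cdot 601\right) \frac{108092762125}{581812} = \left(-129719 - \frac{601}{73}\right) \frac{108092762125}{581812} = \left(- \frac{9470088}{73}\right) \frac{108092762125}{581812} = - \frac{255911992371704250}{10618069}$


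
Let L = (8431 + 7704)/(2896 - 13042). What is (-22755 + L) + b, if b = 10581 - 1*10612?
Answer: -231202891/10146 ≈ -22788.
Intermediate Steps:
b = -31 (b = 10581 - 10612 = -31)
L = -16135/10146 (L = 16135/(-10146) = 16135*(-1/10146) = -16135/10146 ≈ -1.5903)
(-22755 + L) + b = (-22755 - 16135/10146) - 31 = -230888365/10146 - 31 = -231202891/10146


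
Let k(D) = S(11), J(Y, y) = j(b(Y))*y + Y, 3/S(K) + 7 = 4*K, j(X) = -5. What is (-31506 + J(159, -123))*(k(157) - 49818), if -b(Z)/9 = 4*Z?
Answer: 56647158516/37 ≈ 1.5310e+9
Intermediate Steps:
b(Z) = -36*Z
S(K) = 3/(-7 + 4*K)
J(Y, y) = Y - 5*y (J(Y, y) = -5*y + Y = Y - 5*y)
k(D) = 3/37 (k(D) = 3/(-7 + 4*11) = 3/(-7 + 44) = 3/37)
(-31506 + J(159, -123))*(k(157) - 49818) = (-31506 + (159 - 5*(-123)))*(3/37 - 49818) = (-31506 + (159 + 615))*(-1843263/37) = (-31506 + 774)*(-1843263/37) = -30732*(-1843263/37) = 56647158516/37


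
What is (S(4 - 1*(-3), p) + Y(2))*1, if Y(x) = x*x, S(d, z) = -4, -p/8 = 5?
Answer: 0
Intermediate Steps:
p = -40 (p = -8*5 = -40)
Y(x) = x**2
(S(4 - 1*(-3), p) + Y(2))*1 = (-4 + 2**2)*1 = (-4 + 4)*1 = 0*1 = 0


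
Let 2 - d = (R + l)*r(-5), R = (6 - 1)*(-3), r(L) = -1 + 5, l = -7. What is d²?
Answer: 8100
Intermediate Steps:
r(L) = 4
R = -15 (R = 5*(-3) = -15)
d = 90 (d = 2 - (-15 - 7)*4 = 2 - (-22)*4 = 2 - 1*(-88) = 2 + 88 = 90)
d² = 90² = 8100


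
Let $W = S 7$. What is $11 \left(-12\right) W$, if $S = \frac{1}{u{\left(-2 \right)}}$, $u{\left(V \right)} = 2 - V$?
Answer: $-231$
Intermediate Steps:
$S = \frac{1}{4}$ ($S = \frac{1}{2 - -2} = \frac{1}{2 + 2} = \frac{1}{4} \approx 0.25$)
$W = \frac{7}{4}$ ($W = \frac{1}{4} \cdot 7 = \frac{7}{4} \approx 1.75$)
$11 \left(-12\right) W = 11 \left(-12\right) \frac{7}{4} = \left(-132\right) \frac{7}{4} = -231$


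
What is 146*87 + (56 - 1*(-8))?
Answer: 12766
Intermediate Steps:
146*87 + (56 - 1*(-8)) = 12702 + (56 + 8) = 12702 + 64 = 12766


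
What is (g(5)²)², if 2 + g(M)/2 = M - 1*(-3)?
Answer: 20736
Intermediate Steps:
g(M) = 2 + 2*M (g(M) = -4 + 2*(M - 1*(-3)) = -4 + 2*(M + 3) = -4 + 2*(3 + M) = -4 + (6 + 2*M) = 2 + 2*M)
(g(5)²)² = ((2 + 2*5)²)² = ((2 + 10)²)² = (12²)² = 144² = 20736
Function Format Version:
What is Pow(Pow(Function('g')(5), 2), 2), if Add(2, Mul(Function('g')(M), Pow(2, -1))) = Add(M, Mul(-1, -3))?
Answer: 20736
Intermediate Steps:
Function('g')(M) = Add(2, Mul(2, M)) (Function('g')(M) = Add(-4, Mul(2, Add(M, Mul(-1, -3)))) = Add(-4, Mul(2, Add(M, 3))) = Add(-4, Mul(2, Add(3, M))) = Add(-4, Add(6, Mul(2, M))) = Add(2, Mul(2, M)))
Pow(Pow(Function('g')(5), 2), 2) = Pow(Pow(Add(2, Mul(2, 5)), 2), 2) = Pow(Pow(Add(2, 10), 2), 2) = Pow(Pow(12, 2), 2) = Pow(144, 2) = 20736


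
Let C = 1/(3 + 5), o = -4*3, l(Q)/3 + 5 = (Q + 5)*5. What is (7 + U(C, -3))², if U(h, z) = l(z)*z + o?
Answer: 2500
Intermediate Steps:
l(Q) = 60 + 15*Q (l(Q) = -15 + 3*((Q + 5)*5) = -15 + 3*((5 + Q)*5) = -15 + 3*(25 + 5*Q) = -15 + (75 + 15*Q) = 60 + 15*Q)
o = -12
C = ⅛ (C = 1/8 = ⅛ ≈ 0.12500)
U(h, z) = -12 + z*(60 + 15*z) (U(h, z) = (60 + 15*z)*z - 12 = z*(60 + 15*z) - 12 = -12 + z*(60 + 15*z))
(7 + U(C, -3))² = (7 + (-12 + 15*(-3)*(4 - 3)))² = (7 + (-12 + 15*(-3)*1))² = (7 + (-12 - 45))² = (7 - 57)² = (-50)² = 2500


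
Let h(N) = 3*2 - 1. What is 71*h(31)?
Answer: 355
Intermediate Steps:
h(N) = 5 (h(N) = 6 - 1 = 5)
71*h(31) = 71*5 = 355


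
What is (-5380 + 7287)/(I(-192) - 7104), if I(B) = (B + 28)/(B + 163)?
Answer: -55303/205852 ≈ -0.26865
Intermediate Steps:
I(B) = (28 + B)/(163 + B)
(-5380 + 7287)/(I(-192) - 7104) = (-5380 + 7287)/((28 - 192)/(163 - 192) - 7104) = 1907/(-164/(-29) - 7104) = 1907/(-1/29*(-164) - 7104) = 1907/(164/29 - 7104) = 1907/(-205852/29) = 1907*(-29/205852) = -55303/205852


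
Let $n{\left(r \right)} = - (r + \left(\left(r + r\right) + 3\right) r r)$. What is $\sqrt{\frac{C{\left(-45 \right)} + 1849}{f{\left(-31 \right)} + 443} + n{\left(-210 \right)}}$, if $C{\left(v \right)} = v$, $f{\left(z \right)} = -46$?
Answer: $\frac{\sqrt{2898416041378}}{397} \approx 4288.3$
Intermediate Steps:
$n{\left(r \right)} = - r - r^{2} \left(3 + 2 r\right)$ ($n{\left(r \right)} = - (r + \left(2 r + 3\right) r^{2}) = - (r + \left(3 + 2 r\right) r^{2}) = - (r + r^{2} \left(3 + 2 r\right)) = - r - r^{2} \left(3 + 2 r\right)$)
$\sqrt{\frac{C{\left(-45 \right)} + 1849}{f{\left(-31 \right)} + 443} + n{\left(-210 \right)}} = \sqrt{\frac{-45 + 1849}{-46 + 443} - - 210 \left(1 + 2 \left(-210\right)^{2} + 3 \left(-210\right)\right)} = \sqrt{\frac{1804}{397} - - 210 \left(1 + 2 \cdot 44100 - 630\right)} = \sqrt{1804 \cdot \frac{1}{397} - - 210 \left(1 + 88200 - 630\right)} = \sqrt{\frac{1804}{397} - \left(-210\right) 87571} = \sqrt{\frac{1804}{397} + 18389910} = \sqrt{\frac{7300796074}{397}} = \frac{\sqrt{2898416041378}}{397}$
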